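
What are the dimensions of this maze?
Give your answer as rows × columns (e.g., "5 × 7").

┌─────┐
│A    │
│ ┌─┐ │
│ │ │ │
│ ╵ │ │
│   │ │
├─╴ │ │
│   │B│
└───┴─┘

Counting the maze dimensions:
Rows (vertical): 4
Columns (horizontal): 3
Dimensions: 4 × 3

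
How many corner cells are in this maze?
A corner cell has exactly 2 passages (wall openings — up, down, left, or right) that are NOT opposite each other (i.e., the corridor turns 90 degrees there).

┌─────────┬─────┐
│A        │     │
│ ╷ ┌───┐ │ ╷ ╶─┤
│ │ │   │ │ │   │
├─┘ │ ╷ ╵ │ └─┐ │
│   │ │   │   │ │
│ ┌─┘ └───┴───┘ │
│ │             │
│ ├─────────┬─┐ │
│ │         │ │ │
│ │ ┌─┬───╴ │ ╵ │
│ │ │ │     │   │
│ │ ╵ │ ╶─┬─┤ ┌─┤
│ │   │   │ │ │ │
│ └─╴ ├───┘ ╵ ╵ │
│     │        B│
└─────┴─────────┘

Counting corner cells (2 non-opposite passages):
Total corners: 22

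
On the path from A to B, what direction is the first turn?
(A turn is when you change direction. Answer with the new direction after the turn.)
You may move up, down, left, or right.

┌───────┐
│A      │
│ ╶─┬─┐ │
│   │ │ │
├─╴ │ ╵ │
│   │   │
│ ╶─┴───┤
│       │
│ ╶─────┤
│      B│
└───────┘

Directions: down, right, down, left, down, down, right, right, right
First turn direction: right

Solution:

┌───────┐
│A      │
│ ╶─┬─┐ │
│↳ ↓│ │ │
├─╴ │ ╵ │
│↓ ↲│   │
│ ╶─┴───┤
│↓      │
│ ╶─────┤
│↳ → → B│
└───────┘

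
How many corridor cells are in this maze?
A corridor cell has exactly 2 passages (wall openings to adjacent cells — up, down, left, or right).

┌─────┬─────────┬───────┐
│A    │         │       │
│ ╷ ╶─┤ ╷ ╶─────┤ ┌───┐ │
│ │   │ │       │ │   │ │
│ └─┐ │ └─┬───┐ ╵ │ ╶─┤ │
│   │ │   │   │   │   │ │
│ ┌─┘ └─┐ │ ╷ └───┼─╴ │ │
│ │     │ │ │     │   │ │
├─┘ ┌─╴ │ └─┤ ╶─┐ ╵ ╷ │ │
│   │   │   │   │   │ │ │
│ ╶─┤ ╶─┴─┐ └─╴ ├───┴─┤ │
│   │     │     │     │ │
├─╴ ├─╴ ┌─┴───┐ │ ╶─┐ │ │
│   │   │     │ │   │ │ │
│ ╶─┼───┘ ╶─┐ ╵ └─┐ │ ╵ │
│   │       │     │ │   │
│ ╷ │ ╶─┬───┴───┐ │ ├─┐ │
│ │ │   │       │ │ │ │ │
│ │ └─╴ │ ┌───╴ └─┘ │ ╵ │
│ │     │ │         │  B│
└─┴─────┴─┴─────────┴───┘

Counting cells with exactly 2 passages:
Total corridor cells: 92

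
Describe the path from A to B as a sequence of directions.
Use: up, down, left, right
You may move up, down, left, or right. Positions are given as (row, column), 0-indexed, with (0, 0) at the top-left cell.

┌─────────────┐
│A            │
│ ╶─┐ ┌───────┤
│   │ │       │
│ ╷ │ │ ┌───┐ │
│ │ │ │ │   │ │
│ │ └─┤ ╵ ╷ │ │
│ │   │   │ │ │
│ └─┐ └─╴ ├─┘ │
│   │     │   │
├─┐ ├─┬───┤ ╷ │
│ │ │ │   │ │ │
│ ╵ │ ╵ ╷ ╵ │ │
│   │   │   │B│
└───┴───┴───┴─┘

Finding the path and converting it to directions:
Path through cells: (0,0) → (1,0) → (1,1) → (2,1) → (3,1) → (3,2) → (4,2) → (4,3) → (4,4) → (3,4) → (3,3) → (2,3) → (1,3) → (1,4) → (1,5) → (1,6) → (2,6) → (3,6) → (4,6) → (5,6) → (6,6)
Directions: down, right, down, down, right, down, right, right, up, left, up, up, right, right, right, down, down, down, down, down

Solution:

┌─────────────┐
│A            │
│ ╶─┐ ┌───────┤
│↳ ↓│ │↱ → → ↓│
│ ╷ │ │ ┌───┐ │
│ │↓│ │↑│   │↓│
│ │ └─┤ ╵ ╷ │ │
│ │↳ ↓│↑ ↰│ │↓│
│ └─┐ └─╴ ├─┘ │
│   │↳ → ↑│  ↓│
├─┐ ├─┬───┤ ╷ │
│ │ │ │   │ │↓│
│ ╵ │ ╵ ╷ ╵ │ │
│   │   │   │B│
└───┴───┴───┴─┘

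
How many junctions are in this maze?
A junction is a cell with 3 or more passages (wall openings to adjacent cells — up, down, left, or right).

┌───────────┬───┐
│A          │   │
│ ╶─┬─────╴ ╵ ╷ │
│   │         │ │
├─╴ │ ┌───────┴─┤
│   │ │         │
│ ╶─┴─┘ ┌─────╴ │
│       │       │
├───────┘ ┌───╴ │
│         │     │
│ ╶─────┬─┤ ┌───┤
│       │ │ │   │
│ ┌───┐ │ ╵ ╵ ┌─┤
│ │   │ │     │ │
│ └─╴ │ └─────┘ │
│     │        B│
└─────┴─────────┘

Checking each cell for number of passages:

Junctions found (3+ passages):
  (1, 5): 3 passages
  (3, 7): 3 passages
  (5, 0): 3 passages
  (6, 5): 3 passages
Total junctions: 4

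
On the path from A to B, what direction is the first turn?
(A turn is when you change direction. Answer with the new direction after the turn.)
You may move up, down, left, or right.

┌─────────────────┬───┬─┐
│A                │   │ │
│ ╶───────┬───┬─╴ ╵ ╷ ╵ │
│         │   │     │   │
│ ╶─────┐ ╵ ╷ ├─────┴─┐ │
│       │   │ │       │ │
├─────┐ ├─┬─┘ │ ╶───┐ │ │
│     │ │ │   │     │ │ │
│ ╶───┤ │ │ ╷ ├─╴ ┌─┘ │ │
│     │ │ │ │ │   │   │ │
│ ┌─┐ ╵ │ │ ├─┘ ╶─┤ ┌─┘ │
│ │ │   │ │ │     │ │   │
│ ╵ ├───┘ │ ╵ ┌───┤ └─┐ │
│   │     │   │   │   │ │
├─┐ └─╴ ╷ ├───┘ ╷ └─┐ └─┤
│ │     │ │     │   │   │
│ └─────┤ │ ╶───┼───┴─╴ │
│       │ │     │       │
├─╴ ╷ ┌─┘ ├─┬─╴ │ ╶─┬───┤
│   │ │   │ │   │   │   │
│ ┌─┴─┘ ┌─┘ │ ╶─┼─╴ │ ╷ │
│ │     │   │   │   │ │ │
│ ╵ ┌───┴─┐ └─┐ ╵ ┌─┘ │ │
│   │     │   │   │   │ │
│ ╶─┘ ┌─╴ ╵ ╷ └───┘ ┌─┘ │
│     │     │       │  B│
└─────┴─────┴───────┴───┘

Directions: down, down, right, right, right, down, down, down, left, up, left, left, down, down, right, down, right, right, up, right, down, down, down, left, down, left, left, down, left, down, right, right, up, right, right, down, right, up, right, down, right, right, right, up, right, up, up, right, down, down, down
First turn direction: right

Solution:

┌─────────────────┬───┬─┐
│A                │   │ │
│ ╶───────┬───┬─╴ ╵ ╷ ╵ │
│↓        │   │     │   │
│ ╶─────┐ ╵ ╷ ├─────┴─┐ │
│↳ → → ↓│   │ │       │ │
├─────┐ ├─┬─┘ │ ╶───┐ │ │
│     │↓│ │   │     │ │ │
│ ╶───┤ │ │ ╷ ├─╴ ┌─┘ │ │
│↓ ← ↰│↓│ │ │ │   │   │ │
│ ┌─┐ ╵ │ │ ├─┘ ╶─┤ ┌─┘ │
│↓│ │↑ ↲│ │ │     │ │   │
│ ╵ ├───┘ │ ╵ ┌───┤ └─┐ │
│↳ ↓│  ↱ ↓│   │   │   │ │
├─┐ └─╴ ╷ ├───┘ ╷ └─┐ └─┤
│ │↳ → ↑│↓│     │   │   │
│ └─────┤ │ ╶───┼───┴─╴ │
│       │↓│     │       │
├─╴ ╷ ┌─┘ ├─┬─╴ │ ╶─┬───┤
│   │ │↓ ↲│ │   │   │↱ ↓│
│ ┌─┴─┘ ┌─┘ │ ╶─┼─╴ │ ╷ │
│ │↓ ← ↲│   │   │   │↑│↓│
│ ╵ ┌───┴─┐ └─┐ ╵ ┌─┘ │ │
│↓ ↲│↱ → ↓│↱ ↓│   │↱ ↑│↓│
│ ╶─┘ ┌─╴ ╵ ╷ └───┘ ┌─┘ │
│↳ → ↑│  ↳ ↑│↳ → → ↑│  B│
└─────┴─────┴───────┴───┘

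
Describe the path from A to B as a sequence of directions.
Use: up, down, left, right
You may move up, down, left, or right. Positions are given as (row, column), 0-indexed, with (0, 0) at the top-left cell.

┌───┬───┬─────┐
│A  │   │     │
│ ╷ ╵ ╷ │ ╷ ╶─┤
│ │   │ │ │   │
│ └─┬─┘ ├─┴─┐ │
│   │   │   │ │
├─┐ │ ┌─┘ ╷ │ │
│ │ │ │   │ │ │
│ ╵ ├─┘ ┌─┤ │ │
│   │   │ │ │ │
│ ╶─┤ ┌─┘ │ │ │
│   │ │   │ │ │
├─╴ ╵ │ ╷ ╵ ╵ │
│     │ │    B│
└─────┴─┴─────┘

Finding the path and converting it to directions:
Path through cells: (0,0) → (1,0) → (2,0) → (2,1) → (3,1) → (4,1) → (4,0) → (5,0) → (5,1) → (6,1) → (6,2) → (5,2) → (4,2) → (4,3) → (3,3) → (3,4) → (2,4) → (2,5) → (3,5) → (4,5) → (5,5) → (6,5) → (6,6)
Directions: down, down, right, down, down, left, down, right, down, right, up, up, right, up, right, up, right, down, down, down, down, right

Solution:

┌───┬───┬─────┐
│A  │   │     │
│ ╷ ╵ ╷ │ ╷ ╶─┤
│↓│   │ │ │   │
│ └─┬─┘ ├─┴─┐ │
│↳ ↓│   │↱ ↓│ │
├─┐ │ ┌─┘ ╷ │ │
│ │↓│ │↱ ↑│↓│ │
│ ╵ ├─┘ ┌─┤ │ │
│↓ ↲│↱ ↑│ │↓│ │
│ ╶─┤ ┌─┘ │ │ │
│↳ ↓│↑│   │↓│ │
├─╴ ╵ │ ╷ ╵ ╵ │
│  ↳ ↑│ │  ↳ B│
└─────┴─┴─────┘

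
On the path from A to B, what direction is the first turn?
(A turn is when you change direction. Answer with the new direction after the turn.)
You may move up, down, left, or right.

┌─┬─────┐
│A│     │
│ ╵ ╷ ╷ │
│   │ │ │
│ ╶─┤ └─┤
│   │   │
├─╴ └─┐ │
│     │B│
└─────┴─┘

Directions: down, right, up, right, down, down, right, down
First turn direction: right

Solution:

┌─┬─────┐
│A│↱ ↓  │
│ ╵ ╷ ╷ │
│↳ ↑│↓│ │
│ ╶─┤ └─┤
│   │↳ ↓│
├─╴ └─┐ │
│     │B│
└─────┴─┘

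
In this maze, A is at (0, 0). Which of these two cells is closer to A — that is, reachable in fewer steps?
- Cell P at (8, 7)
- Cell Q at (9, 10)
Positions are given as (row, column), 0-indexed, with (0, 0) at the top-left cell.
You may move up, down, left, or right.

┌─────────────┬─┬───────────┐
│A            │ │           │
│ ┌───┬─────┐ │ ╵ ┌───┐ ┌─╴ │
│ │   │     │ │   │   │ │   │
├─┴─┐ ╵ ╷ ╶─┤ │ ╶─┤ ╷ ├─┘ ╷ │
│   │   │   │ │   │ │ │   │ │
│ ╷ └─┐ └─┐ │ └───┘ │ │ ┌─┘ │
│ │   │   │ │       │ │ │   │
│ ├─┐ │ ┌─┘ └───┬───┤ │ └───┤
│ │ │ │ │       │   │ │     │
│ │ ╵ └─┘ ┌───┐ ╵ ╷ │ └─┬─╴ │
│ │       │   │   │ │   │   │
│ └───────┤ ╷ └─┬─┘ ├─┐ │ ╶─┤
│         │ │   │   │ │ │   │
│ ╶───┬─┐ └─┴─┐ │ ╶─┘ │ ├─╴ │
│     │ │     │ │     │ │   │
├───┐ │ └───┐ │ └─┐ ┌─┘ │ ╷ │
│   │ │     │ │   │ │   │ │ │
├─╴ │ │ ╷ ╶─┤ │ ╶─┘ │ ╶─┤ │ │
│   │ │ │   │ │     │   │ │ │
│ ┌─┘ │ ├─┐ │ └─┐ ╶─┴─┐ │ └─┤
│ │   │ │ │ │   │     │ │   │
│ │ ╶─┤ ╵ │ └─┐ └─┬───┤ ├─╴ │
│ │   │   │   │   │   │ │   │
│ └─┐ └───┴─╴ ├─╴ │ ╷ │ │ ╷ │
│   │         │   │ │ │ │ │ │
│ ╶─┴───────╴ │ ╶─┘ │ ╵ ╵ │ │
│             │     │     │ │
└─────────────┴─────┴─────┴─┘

Shortest path A → P at (8, 7): 83 steps
Shortest path A → Q at (9, 10): 25 steps

Q is closer (25 steps vs 83 steps).

Path to P:

┌─────────────┬─┬───────────┐
│A → → → → → ↓│ │           │
│ ┌───┬─────┐ │ ╵ ┌───┐ ┌─╴ │
│ │   │     │↓│   │↱ ↓│ │   │
├─┴─┐ ╵ ╷ ╶─┤ │ ╶─┤ ╷ ├─┘ ╷ │
│↱ ↓│   │   │↓│   │↑│↓│   │ │
│ ╷ └─┐ └─┐ │ └───┘ │ │ ┌─┘ │
│↑│↳ ↓│   │ │↳ → → ↑│↓│ │   │
│ ├─┐ │ ┌─┘ └───┬───┤ │ └───┤
│↑│ │↓│ │↱ → → ↓│↱ ↓│↓│     │
│ │ ╵ └─┘ ┌───┐ ╵ ╷ │ └─┬─╴ │
│↑│  ↳ → ↑│   │↳ ↑│↓│↳ ↓│   │
│ └───────┤ ╷ └─┬─┘ ├─┐ │ ╶─┤
│↑ ← ← ← ↰│ │   │↓ ↲│ │↓│   │
│ ╶───┬─┐ └─┴─┐ │ ╶─┘ │ ├─╴ │
│     │ │↑ ← ↰│ │↳ ↓  │↓│   │
├───┐ │ └───┐ │ └─┐ ┌─┘ │ ╷ │
│   │ │     │↑│P  │↓│↓ ↲│ │ │
├─╴ │ │ ╷ ╶─┤ │ ╶─┘ │ ╶─┤ │ │
│   │ │ │   │↑│↑ ← ↲│↳ ↓│ │ │
│ ┌─┘ │ ├─┐ │ └─┐ ╶─┴─┐ │ └─┤
│ │   │ │ │ │↑ ↰│     │↓│   │
│ │ ╶─┤ ╵ │ └─┐ └─┬───┤ ├─╴ │
│ │   │   │   │↑ ↰│↓ ↰│↓│   │
│ └─┐ └───┴─╴ ├─╴ │ ╷ │ │ ╷ │
│   │         │↱ ↑│↓│↑│↓│ │ │
│ ╶─┴───────╴ │ ╶─┘ │ ╵ ╵ │ │
│             │↑ ← ↲│↑ ↲  │ │
└─────────────┴─────┴─────┴─┘

Path to Q:

┌─────────────┬─┬───────────┐
│A → → → → → ↓│ │           │
│ ┌───┬─────┐ │ ╵ ┌───┐ ┌─╴ │
│ │   │     │↓│   │↱ ↓│ │   │
├─┴─┐ ╵ ╷ ╶─┤ │ ╶─┤ ╷ ├─┘ ╷ │
│   │   │   │↓│   │↑│↓│   │ │
│ ╷ └─┐ └─┐ │ └───┘ │ │ ┌─┘ │
│ │   │   │ │↳ → → ↑│↓│ │   │
│ ├─┐ │ ┌─┘ └───┬───┤ │ └───┤
│ │ │ │ │       │   │↓│     │
│ │ ╵ └─┘ ┌───┐ ╵ ╷ │ └─┬─╴ │
│ │       │   │   │ │↳ ↓│   │
│ └───────┤ ╷ └─┬─┘ ├─┐ │ ╶─┤
│         │ │   │   │ │↓│   │
│ ╶───┬─┐ └─┴─┐ │ ╶─┘ │ ├─╴ │
│     │ │     │ │     │↓│   │
├───┐ │ └───┐ │ └─┐ ┌─┘ │ ╷ │
│   │ │     │ │   │ │↓ ↲│ │ │
├─╴ │ │ ╷ ╶─┤ │ ╶─┘ │ ╶─┤ │ │
│   │ │ │   │ │     │Q  │ │ │
│ ┌─┘ │ ├─┐ │ └─┐ ╶─┴─┐ │ └─┤
│ │   │ │ │ │   │     │ │   │
│ │ ╶─┤ ╵ │ └─┐ └─┬───┤ ├─╴ │
│ │   │   │   │   │   │ │   │
│ └─┐ └───┴─╴ ├─╴ │ ╷ │ │ ╷ │
│   │         │   │ │ │ │ │ │
│ ╶─┴───────╴ │ ╶─┘ │ ╵ ╵ │ │
│             │     │     │ │
└─────────────┴─────┴─────┴─┘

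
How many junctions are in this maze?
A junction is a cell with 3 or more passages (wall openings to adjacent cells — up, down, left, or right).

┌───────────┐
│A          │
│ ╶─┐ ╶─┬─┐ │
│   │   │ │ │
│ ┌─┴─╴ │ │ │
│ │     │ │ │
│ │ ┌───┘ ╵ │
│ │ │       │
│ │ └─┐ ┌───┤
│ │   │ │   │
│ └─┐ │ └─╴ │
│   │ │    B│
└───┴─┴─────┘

Checking each cell for number of passages:

Junctions found (3+ passages):
  (0, 2): 3 passages
  (1, 0): 3 passages
  (3, 3): 3 passages
  (3, 4): 3 passages
Total junctions: 4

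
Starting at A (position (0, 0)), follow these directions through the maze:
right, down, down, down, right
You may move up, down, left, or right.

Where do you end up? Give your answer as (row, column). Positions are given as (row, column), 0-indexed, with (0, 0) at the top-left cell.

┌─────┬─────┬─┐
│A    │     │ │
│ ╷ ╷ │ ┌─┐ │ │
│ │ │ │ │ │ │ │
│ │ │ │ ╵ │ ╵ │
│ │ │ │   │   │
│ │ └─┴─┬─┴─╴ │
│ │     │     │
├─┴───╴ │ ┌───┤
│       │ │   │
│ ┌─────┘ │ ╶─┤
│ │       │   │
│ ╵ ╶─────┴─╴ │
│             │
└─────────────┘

Following directions step by step:
Start: (0, 0)
  right: (0, 0) → (0, 1)
  down: (0, 1) → (1, 1)
  down: (1, 1) → (2, 1)
  down: (2, 1) → (3, 1)
  right: (3, 1) → (3, 2)
Final position: (3, 2)

Path taken:

┌─────┬─────┬─┐
│A ↓  │     │ │
│ ╷ ╷ │ ┌─┐ │ │
│ │↓│ │ │ │ │ │
│ │ │ │ ╵ │ ╵ │
│ │↓│ │   │   │
│ │ └─┴─┬─┴─╴ │
│ │↳ B  │     │
├─┴───╴ │ ┌───┤
│       │ │   │
│ ┌─────┘ │ ╶─┤
│ │       │   │
│ ╵ ╶─────┴─╴ │
│             │
└─────────────┘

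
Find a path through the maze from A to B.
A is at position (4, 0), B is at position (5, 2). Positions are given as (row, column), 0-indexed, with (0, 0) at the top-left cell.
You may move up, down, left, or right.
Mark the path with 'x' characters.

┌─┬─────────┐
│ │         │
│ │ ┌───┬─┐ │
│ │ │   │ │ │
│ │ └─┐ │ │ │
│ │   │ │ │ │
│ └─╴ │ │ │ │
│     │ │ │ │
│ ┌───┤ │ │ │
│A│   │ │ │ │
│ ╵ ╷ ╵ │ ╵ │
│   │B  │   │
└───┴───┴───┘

Finding the shortest path from (4, 0) to (5, 2):
Path length: 5 steps
Directions: down → right → up → right → down

Solution:

┌─┬─────────┐
│ │         │
│ │ ┌───┬─┐ │
│ │ │   │ │ │
│ │ └─┐ │ │ │
│ │   │ │ │ │
│ └─╴ │ │ │ │
│     │ │ │ │
│ ┌───┤ │ │ │
│A│x x│ │ │ │
│ ╵ ╷ ╵ │ ╵ │
│x x│B  │   │
└───┴───┴───┘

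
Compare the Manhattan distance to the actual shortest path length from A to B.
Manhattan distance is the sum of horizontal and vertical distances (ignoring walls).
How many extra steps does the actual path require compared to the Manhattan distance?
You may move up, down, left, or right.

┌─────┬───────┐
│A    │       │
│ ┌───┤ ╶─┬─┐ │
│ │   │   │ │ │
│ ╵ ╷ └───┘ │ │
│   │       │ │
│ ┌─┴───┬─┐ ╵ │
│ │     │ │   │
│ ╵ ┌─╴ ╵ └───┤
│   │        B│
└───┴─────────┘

Manhattan distance: |4 - 0| + |6 - 0| = 10
Actual path length: 12
Extra steps: 12 - 10 = 2

Solution:

┌─────┬───────┐
│A    │       │
│ ┌───┤ ╶─┬─┐ │
│↓│   │   │ │ │
│ ╵ ╷ └───┘ │ │
│↓  │       │ │
│ ┌─┴───┬─┐ ╵ │
│↓│↱ → ↓│ │   │
│ ╵ ┌─╴ ╵ └───┤
│↳ ↑│  ↳ → → B│
└───┴─────────┘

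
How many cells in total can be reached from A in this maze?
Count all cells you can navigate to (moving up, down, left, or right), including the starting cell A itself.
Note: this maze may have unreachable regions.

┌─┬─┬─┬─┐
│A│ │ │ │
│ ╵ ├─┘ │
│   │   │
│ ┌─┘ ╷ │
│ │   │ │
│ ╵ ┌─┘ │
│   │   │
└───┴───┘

Using BFS/flood-fill to find all reachable cells from A:
Maze size: 4 × 4 = 16 total cells
1 cell(s) are walled off and cannot be reached from A.
Reachable cells: 15

Reachable region (· marks reachable cells):

┌─┬─┬─┬─┐
│A│·│ │·│
│ ╵ ├─┘ │
│· ·│· ·│
│ ┌─┘ ╷ │
│·│· ·│·│
│ ╵ ┌─┘ │
│· ·│· ·│
└───┴───┘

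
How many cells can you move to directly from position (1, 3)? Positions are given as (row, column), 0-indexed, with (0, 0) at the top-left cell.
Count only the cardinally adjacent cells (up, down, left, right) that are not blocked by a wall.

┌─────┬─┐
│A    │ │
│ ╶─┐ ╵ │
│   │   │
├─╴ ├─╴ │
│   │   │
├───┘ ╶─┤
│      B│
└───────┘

Checking passable neighbors of (1, 3):
Neighbors: (0, 3), (2, 3), (1, 2)
Count: 3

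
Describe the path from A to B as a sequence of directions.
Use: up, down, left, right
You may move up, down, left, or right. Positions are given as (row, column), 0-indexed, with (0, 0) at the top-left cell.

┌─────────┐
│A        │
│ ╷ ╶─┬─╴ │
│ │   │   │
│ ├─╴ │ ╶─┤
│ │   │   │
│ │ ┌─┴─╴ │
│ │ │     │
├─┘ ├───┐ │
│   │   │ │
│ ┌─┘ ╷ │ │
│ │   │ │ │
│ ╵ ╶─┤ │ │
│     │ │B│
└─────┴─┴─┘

Finding the path and converting it to directions:
Path through cells: (0,0) → (0,1) → (0,2) → (0,3) → (0,4) → (1,4) → (1,3) → (2,3) → (2,4) → (3,4) → (4,4) → (5,4) → (6,4)
Directions: right, right, right, right, down, left, down, right, down, down, down, down

Solution:

┌─────────┐
│A → → → ↓│
│ ╷ ╶─┬─╴ │
│ │   │↓ ↲│
│ ├─╴ │ ╶─┤
│ │   │↳ ↓│
│ │ ┌─┴─╴ │
│ │ │    ↓│
├─┘ ├───┐ │
│   │   │↓│
│ ┌─┘ ╷ │ │
│ │   │ │↓│
│ ╵ ╶─┤ │ │
│     │ │B│
└─────┴─┴─┘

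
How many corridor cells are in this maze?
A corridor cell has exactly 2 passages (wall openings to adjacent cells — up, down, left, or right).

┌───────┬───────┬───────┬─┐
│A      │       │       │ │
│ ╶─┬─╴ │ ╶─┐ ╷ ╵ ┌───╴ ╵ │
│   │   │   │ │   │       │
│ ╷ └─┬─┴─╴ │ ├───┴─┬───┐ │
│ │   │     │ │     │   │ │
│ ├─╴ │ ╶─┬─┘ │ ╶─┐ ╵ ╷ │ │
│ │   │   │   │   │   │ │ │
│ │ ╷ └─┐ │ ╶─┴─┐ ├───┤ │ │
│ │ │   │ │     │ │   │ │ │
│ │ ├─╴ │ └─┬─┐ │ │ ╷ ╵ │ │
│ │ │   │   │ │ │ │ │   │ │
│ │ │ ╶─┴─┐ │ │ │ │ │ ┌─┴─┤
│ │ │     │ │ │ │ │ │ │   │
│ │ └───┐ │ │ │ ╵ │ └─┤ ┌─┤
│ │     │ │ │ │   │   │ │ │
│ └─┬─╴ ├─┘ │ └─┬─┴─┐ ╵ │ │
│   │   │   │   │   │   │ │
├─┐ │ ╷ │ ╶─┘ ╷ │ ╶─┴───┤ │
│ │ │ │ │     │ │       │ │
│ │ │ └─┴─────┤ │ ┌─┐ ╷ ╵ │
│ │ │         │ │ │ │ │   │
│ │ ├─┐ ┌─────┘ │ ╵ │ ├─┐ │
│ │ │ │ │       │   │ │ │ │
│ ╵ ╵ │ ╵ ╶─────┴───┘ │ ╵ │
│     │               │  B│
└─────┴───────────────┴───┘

Counting cells with exactly 2 passages:
Total corridor cells: 139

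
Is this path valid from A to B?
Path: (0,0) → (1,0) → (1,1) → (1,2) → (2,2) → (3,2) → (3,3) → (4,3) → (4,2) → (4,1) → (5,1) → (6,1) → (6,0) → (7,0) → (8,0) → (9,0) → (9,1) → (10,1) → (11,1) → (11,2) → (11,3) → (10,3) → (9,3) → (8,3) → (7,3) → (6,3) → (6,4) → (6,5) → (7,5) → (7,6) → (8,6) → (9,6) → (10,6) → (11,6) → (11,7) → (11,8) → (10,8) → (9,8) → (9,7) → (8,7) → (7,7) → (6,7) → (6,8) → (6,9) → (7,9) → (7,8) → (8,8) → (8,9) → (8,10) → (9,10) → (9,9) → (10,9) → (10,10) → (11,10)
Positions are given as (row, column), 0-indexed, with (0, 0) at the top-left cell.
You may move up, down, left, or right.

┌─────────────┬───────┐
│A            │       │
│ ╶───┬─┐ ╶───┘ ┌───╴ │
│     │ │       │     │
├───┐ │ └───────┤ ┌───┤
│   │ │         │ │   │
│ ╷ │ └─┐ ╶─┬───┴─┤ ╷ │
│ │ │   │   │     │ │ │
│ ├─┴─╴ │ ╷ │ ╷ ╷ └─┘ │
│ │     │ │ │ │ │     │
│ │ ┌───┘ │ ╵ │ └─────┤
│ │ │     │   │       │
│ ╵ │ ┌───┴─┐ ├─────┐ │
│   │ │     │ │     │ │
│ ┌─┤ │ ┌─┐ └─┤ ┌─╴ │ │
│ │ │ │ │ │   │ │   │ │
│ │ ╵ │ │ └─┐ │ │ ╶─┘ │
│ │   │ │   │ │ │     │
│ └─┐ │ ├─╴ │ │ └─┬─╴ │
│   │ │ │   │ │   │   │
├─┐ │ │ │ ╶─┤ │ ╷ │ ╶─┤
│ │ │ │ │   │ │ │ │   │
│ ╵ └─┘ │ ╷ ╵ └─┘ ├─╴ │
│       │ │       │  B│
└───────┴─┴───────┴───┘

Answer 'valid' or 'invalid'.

Checking path validity:
Result: All consecutive moves are passable.

valid

Correct solution:

┌─────────────┬───────┐
│A            │       │
│ ╶───┬─┐ ╶───┘ ┌───╴ │
│↳ → ↓│ │       │     │
├───┐ │ └───────┤ ┌───┤
│   │↓│         │ │   │
│ ╷ │ └─┐ ╶─┬───┴─┤ ╷ │
│ │ │↳ ↓│   │     │ │ │
│ ├─┴─╴ │ ╷ │ ╷ ╷ └─┘ │
│ │↓ ← ↲│ │ │ │ │     │
│ │ ┌───┘ │ ╵ │ └─────┤
│ │↓│     │   │       │
│ ╵ │ ┌───┴─┐ ├─────┐ │
│↓ ↲│ │↱ → ↓│ │↱ → ↓│ │
│ ┌─┤ │ ┌─┐ └─┤ ┌─╴ │ │
│↓│ │ │↑│ │↳ ↓│↑│↓ ↲│ │
│ │ ╵ │ │ └─┐ │ │ ╶─┘ │
│↓│   │↑│   │↓│↑│↳ → ↓│
│ └─┐ │ ├─╴ │ │ └─┬─╴ │
│↳ ↓│ │↑│   │↓│↑ ↰│↓ ↲│
├─┐ │ │ │ ╶─┤ │ ╷ │ ╶─┤
│ │↓│ │↑│   │↓│ │↑│↳ ↓│
│ ╵ └─┘ │ ╷ ╵ └─┘ ├─╴ │
│  ↳ → ↑│ │  ↳ → ↑│  B│
└───────┴─┴───────┴───┘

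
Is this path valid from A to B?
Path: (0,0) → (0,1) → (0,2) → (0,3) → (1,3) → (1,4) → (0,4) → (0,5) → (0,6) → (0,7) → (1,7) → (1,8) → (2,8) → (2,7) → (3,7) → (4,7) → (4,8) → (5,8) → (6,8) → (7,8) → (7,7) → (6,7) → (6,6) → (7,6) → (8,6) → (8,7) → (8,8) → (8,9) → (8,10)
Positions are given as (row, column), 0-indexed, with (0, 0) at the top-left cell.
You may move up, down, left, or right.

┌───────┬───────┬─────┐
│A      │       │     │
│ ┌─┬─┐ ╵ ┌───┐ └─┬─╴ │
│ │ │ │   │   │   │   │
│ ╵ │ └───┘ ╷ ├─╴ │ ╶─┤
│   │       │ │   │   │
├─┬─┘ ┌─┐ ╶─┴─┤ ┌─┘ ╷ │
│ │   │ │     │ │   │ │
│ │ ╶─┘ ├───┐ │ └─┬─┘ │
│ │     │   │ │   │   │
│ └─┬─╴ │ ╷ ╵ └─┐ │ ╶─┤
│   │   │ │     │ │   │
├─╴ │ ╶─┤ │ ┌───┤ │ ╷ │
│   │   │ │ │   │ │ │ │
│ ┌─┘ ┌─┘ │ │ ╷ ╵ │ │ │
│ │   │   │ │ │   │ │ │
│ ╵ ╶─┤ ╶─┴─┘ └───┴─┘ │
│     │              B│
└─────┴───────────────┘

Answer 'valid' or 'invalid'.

Checking path validity:
Result: All consecutive moves are passable.

valid

Correct solution:

┌───────┬───────┬─────┐
│A → → ↓│↱ → → ↓│     │
│ ┌─┬─┐ ╵ ┌───┐ └─┬─╴ │
│ │ │ │↳ ↑│   │↳ ↓│   │
│ ╵ │ └───┘ ╷ ├─╴ │ ╶─┤
│   │       │ │↓ ↲│   │
├─┬─┘ ┌─┐ ╶─┴─┤ ┌─┘ ╷ │
│ │   │ │     │↓│   │ │
│ │ ╶─┘ ├───┐ │ └─┬─┘ │
│ │     │   │ │↳ ↓│   │
│ └─┬─╴ │ ╷ ╵ └─┐ │ ╶─┤
│   │   │ │     │↓│   │
├─╴ │ ╶─┤ │ ┌───┤ │ ╷ │
│   │   │ │ │↓ ↰│↓│ │ │
│ ┌─┘ ┌─┘ │ │ ╷ ╵ │ │ │
│ │   │   │ │↓│↑ ↲│ │ │
│ ╵ ╶─┤ ╶─┴─┘ └───┴─┘ │
│     │      ↳ → → → B│
└─────┴───────────────┘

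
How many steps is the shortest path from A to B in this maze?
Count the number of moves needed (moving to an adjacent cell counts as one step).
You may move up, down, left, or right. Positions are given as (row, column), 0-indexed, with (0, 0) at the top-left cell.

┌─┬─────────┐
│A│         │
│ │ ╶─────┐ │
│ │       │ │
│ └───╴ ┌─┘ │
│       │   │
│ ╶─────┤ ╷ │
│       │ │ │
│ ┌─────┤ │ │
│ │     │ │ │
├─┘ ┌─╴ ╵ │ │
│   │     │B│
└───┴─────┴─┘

Using BFS to find shortest path:
Start: (0, 0), End: (5, 5)
Path found:
(0,0) → (1,0) → (2,0) → (2,1) → (2,2) → (2,3) → (1,3) → (1,2) → (1,1) → (0,1) → (0,2) → (0,3) → (0,4) → (0,5) → (1,5) → (2,5) → (3,5) → (4,5) → (5,5)
Number of steps: 18

Solution:

┌─┬─────────┐
│A│↱ → → → ↓│
│ │ ╶─────┐ │
│↓│↑ ← ↰  │↓│
│ └───╴ ┌─┘ │
│↳ → → ↑│  ↓│
│ ╶─────┤ ╷ │
│       │ │↓│
│ ┌─────┤ │ │
│ │     │ │↓│
├─┘ ┌─╴ ╵ │ │
│   │     │B│
└───┴─────┴─┘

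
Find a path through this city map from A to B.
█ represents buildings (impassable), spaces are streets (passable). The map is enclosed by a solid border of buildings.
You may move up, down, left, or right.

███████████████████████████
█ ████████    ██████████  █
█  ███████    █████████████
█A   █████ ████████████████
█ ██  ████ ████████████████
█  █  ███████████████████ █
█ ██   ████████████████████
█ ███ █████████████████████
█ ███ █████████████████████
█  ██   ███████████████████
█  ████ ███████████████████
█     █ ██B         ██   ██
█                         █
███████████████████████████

Finding the shortest path from A to B:
Movement: cardinal only
Path length: 19 steps
Directions: down → down → down → down → down → down → down → down → down → right → right → right → right → right → right → right → right → right → up

Solution:

███████████████████████████
█ ████████    ██████████  █
█  ███████    █████████████
█A   █████ ████████████████
█↓██  ████ ████████████████
█↓ █  ███████████████████ █
█↓██   ████████████████████
█↓███ █████████████████████
█↓███ █████████████████████
█↓ ██   ███████████████████
█↓ ████ ███████████████████
█↓    █ ██B         ██   ██
█↳→→→→→→→→↑               █
███████████████████████████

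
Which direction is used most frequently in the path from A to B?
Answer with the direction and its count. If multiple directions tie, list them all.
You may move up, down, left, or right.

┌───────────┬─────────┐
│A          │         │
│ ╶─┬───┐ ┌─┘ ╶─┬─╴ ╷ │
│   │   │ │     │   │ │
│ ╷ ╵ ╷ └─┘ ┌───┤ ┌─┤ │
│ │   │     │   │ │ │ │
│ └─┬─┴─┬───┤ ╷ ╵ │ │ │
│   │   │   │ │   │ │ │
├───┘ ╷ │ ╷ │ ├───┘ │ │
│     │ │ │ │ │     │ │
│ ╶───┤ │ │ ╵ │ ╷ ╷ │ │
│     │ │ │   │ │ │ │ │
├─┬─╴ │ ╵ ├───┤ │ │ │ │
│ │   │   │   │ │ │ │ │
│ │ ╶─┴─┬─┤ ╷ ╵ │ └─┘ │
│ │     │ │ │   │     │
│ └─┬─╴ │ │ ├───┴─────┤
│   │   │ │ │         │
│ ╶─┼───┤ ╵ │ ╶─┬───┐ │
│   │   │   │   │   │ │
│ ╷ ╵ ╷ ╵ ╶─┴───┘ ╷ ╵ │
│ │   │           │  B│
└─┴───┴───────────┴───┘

Directions: down, right, down, right, up, right, down, right, right, up, right, up, right, right, right, right, down, down, down, down, down, down, down, left, left, up, up, up, left, down, down, down, left, up, left, down, down, down, left, down, right, right, right, right, up, right, down, right
Counts: {'down': 18, 'right': 16, 'up': 8, 'left': 6}
Most common: down (18 times)

Solution:

┌───────────┬─────────┐
│A          │↱ → → → ↓│
│ ╶─┬───┐ ┌─┘ ╶─┬─╴ ╷ │
│↳ ↓│↱ ↓│ │↱ ↑  │   │↓│
│ ╷ ╵ ╷ └─┘ ┌───┤ ┌─┤ │
│ │↳ ↑│↳ → ↑│   │ │ │↓│
│ └─┬─┴─┬───┤ ╷ ╵ │ │ │
│   │   │   │ │   │ │↓│
├───┘ ╷ │ ╷ │ ├───┘ │ │
│     │ │ │ │ │↓ ↰  │↓│
│ ╶───┤ │ │ ╵ │ ╷ ╷ │ │
│     │ │ │   │↓│↑│ │↓│
├─┬─╴ │ ╵ ├───┤ │ │ │ │
│ │   │   │↓ ↰│↓│↑│ │↓│
│ │ ╶─┴─┬─┤ ╷ ╵ │ └─┘ │
│ │     │ │↓│↑ ↲│↑ ← ↲│
│ └─┬─╴ │ │ ├───┴─────┤
│   │   │ │↓│         │
│ ╶─┼───┤ ╵ │ ╶─┬───┐ │
│   │   │↓ ↲│   │↱ ↓│ │
│ ╷ ╵ ╷ ╵ ╶─┴───┘ ╷ ╵ │
│ │   │  ↳ → → → ↑│↳ B│
└─┴───┴───────────┴───┘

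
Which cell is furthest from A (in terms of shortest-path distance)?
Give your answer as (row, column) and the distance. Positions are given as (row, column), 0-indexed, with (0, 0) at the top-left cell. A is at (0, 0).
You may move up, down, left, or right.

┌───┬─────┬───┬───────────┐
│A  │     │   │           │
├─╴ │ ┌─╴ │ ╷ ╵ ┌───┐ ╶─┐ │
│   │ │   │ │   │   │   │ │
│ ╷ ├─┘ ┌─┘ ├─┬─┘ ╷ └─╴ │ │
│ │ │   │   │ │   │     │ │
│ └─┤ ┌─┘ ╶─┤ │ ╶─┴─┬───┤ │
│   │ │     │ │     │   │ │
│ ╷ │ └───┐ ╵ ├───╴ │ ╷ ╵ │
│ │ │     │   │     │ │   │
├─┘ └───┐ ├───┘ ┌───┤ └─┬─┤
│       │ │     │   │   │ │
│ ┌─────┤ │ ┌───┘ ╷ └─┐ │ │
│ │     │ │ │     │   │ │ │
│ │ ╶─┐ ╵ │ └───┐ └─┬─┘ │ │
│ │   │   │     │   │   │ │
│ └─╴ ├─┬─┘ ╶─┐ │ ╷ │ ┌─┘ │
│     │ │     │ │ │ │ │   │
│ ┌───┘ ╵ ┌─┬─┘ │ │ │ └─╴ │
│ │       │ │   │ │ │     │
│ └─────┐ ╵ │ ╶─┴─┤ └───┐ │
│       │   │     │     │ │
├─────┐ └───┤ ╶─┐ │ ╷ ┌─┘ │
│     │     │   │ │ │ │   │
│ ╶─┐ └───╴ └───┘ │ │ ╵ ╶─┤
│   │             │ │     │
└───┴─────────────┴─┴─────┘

Computing BFS distances from A to all cells:
Furthest cell: (6, 10)
Distance: 90 steps

Path from A to the furthest cell:

┌───┬─────┬───┬───────────┐
│A ↓│     │   │      ↱ → ↓│
├─╴ │ ┌─╴ │ ╷ ╵ ┌───┐ ╶─┐ │
│↓ ↲│ │   │ │   │↱ ↓│↑ ↰│↓│
│ ╷ ├─┘ ┌─┘ ├─┬─┘ ╷ └─╴ │ │
│↓│ │   │   │ │↱ ↑│↳ → ↑│↓│
│ └─┤ ┌─┘ ╶─┤ │ ╶─┴─┬───┤ │
│↳ ↓│ │     │ │↑ ← ↰│↓ ↰│↓│
│ ╷ │ └───┐ ╵ ├───╴ │ ╷ ╵ │
│ │↓│     │   │↱ → ↑│↓│↑ ↲│
├─┘ └───┐ ├───┘ ┌───┤ └─┬─┤
│↓ ↲    │ │↱ → ↑│↱ ↓│↳ ↓│ │
│ ┌─────┤ │ ┌───┘ ╷ └─┐ │ │
│↓│     │ │↑│    ↑│↳ B│↓│ │
│ │ ╶─┐ ╵ │ └───┐ └─┬─┘ │ │
│↓│   │   │↑ ← ↰│↑ ↰│↓ ↲│ │
│ └─╴ ├─┬─┘ ╶─┐ │ ╷ │ ┌─┘ │
│↓    │ │     │↑│ │↑│↓│   │
│ ┌───┘ ╵ ┌─┬─┘ │ │ │ └─╴ │
│↓│       │ │↱ ↑│ │↑│↳ → ↓│
│ └─────┐ ╵ │ ╶─┴─┤ └───┐ │
│↳ → → ↓│   │↑ ← ↰│↑ ↰  │↓│
├─────┐ └───┤ ╶─┐ │ ╷ ┌─┘ │
│     │↳ → ↓│   │↑│ │↑│↓ ↲│
│ ╶─┐ └───╴ └───┘ │ │ ╵ ╶─┤
│   │      ↳ → → ↑│ │↑ ↲  │
└───┴─────────────┴─┴─────┘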